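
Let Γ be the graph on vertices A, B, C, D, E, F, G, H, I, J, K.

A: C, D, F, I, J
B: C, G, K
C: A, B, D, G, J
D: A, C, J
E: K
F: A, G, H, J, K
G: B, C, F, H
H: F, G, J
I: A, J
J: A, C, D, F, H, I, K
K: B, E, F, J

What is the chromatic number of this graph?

A, C, D, J form a clique, so at least 4 colors are needed.
4 colors suffice: color red → {E, G, J}; color blue → {C, F, I}; color green → {A, H, K}; color yellow → {B, D}. Each edge has distinct colors on its endpoints.

4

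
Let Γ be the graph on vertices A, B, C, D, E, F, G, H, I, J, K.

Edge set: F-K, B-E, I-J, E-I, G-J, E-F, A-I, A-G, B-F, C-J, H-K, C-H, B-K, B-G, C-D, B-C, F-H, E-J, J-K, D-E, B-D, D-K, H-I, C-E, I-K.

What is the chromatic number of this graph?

4

B, C, D, E are pairwise adjacent (a clique of size 4), so at least 4 colors are needed.
4 colors suffice: color 1 → {A, B, H, J}; color 2 → {E, G, K}; color 3 → {C, F, I}; color 4 → {D}. Every edge joins two different colors.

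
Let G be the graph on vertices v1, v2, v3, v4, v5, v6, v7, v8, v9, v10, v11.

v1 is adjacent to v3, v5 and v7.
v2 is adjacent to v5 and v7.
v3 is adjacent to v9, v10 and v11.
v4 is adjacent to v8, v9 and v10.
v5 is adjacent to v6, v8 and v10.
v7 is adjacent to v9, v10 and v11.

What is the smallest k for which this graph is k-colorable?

2

v2 and v5 are adjacent, so at least 2 colors are needed.
2 colors suffice: color R → {v3, v4, v5, v7}; color B → {v1, v2, v6, v8, v9, v10, v11}. No two adjacent vertices share a color.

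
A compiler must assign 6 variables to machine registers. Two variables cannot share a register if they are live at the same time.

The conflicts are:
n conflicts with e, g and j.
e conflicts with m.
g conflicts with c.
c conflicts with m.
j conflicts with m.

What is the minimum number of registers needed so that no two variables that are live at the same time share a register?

The cycle n-e-m-c-g-n has odd length 5, so it cannot be 2-colored; at least 3 registers are needed.
Using 3 registers: n=1, e=2, g=2, c=3, j=2, m=1. Every pair that conflicts lands in different registers.

3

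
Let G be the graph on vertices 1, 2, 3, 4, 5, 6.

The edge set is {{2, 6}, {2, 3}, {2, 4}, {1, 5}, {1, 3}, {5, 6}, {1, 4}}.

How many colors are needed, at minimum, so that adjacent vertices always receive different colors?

The cycle 6-2-4-1-5-6 has odd length 5, so it cannot be 2-colored; at least 3 colors are needed.
3 colors suffice: 1=a, 2=a, 3=b, 4=b, 5=b, 6=c. Each edge has distinct colors on its endpoints.

3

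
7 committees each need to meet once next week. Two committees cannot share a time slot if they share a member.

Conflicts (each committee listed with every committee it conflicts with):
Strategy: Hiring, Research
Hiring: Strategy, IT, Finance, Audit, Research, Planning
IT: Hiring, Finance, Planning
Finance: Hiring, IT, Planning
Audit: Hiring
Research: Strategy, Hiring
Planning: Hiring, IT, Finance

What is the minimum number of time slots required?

4

Hiring, IT, Finance, Planning pairwise conflict, so at least 4 time slots are needed.
A valid assignment using 4 time slots: Strategy=3, Hiring=1, IT=4, Finance=2, Audit=2, Research=2, Planning=3. Each listed conflict is separated.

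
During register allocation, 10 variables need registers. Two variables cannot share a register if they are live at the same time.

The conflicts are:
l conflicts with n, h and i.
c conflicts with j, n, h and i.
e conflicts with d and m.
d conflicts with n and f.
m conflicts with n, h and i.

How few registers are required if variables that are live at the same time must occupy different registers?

2

e and d conflict, so at least 2 registers are needed.
A valid assignment using 2 registers: l=1, c=1, e=2, d=1, j=2, m=1, n=2, h=2, i=2, f=2. Every pair that conflicts lands in different registers.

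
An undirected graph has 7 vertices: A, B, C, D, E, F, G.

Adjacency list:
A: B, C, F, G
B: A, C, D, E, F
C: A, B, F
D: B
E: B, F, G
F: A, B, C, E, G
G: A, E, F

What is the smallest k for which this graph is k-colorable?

A, B, C, F are pairwise adjacent (a clique of size 4), so at least 4 colors are needed.
4 colors suffice: color 1 → {B, G}; color 2 → {D, F}; color 3 → {A, E}; color 4 → {C}. Every edge joins two different colors.

4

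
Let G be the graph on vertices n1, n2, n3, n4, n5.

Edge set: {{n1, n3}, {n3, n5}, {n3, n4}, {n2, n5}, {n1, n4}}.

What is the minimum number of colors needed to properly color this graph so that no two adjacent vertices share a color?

n1, n3, n4 form a triangle, so at least 3 colors are needed.
One proper 3-coloring: n1=green, n2=red, n3=red, n4=blue, n5=blue. Every edge joins two different colors.

3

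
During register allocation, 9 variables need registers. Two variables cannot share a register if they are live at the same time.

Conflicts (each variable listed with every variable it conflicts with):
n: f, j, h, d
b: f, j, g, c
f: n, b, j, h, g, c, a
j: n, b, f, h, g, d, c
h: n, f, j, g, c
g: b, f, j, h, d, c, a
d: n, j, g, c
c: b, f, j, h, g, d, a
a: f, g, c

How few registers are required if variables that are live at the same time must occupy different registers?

5

f, j, h, g, c pairwise conflict, so at least 5 registers are needed.
A valid assignment using 5 registers: n=1, b=5, f=3, j=2, h=5, g=4, d=3, c=1, a=2. Each listed conflict is separated.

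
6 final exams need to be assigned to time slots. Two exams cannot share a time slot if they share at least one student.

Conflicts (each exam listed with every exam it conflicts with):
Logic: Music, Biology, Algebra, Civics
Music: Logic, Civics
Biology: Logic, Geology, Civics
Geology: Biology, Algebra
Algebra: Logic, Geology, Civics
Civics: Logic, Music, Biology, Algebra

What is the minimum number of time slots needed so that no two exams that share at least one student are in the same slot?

3

Logic, Biology, Civics pairwise conflict, so at least 3 time slots are needed.
3 time slots suffice: time slot 1 → {Geology, Civics}; time slot 2 → {Logic}; time slot 3 → {Music, Biology, Algebra}. Each listed conflict is separated.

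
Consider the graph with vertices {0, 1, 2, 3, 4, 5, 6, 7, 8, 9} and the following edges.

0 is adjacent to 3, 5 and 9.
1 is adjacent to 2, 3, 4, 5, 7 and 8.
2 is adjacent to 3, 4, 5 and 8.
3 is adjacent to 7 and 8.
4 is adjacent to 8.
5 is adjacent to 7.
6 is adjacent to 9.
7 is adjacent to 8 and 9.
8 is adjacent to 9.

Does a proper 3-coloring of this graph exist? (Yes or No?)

No

1, 3, 7, 8 are mutually adjacent (a clique of size 4), so at least 4 colors are needed.
So 3 colors are not enough.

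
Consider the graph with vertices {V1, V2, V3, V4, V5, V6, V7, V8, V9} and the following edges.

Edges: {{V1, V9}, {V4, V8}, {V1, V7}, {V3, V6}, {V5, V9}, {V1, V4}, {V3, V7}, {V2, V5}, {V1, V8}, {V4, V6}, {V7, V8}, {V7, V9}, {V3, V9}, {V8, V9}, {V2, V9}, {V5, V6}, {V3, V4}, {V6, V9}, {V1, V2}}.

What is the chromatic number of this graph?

4

V1, V7, V8, V9 are pairwise adjacent (a clique of size 4), so at least 4 colors are needed.
4 colors suffice: color 1 → {V4, V9}; color 2 → {V1, V3, V5}; color 3 → {V2, V6, V7}; color 4 → {V8}. No two adjacent vertices share a color.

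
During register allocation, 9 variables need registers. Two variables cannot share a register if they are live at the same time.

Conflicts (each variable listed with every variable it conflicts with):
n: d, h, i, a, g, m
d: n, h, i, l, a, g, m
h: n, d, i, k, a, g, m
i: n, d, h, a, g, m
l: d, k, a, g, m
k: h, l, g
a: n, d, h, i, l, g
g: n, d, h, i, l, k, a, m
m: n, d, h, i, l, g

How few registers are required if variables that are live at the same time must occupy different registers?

n, d, h, i, a, g pairwise conflict, so at least 6 registers are needed.
Using 6 registers: n=6, d=2, h=3, i=5, l=3, k=2, a=4, g=1, m=4. Each listed conflict is separated.

6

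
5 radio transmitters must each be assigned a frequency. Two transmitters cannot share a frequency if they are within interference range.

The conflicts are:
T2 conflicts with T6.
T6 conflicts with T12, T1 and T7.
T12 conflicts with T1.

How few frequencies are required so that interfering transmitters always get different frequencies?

3

T6, T12, T1 pairwise conflict, so at least 3 frequencies are needed.
3 frequencies suffice: frequency 1 → {T6}; frequency 2 → {T2, T1, T7}; frequency 3 → {T12}. No two conflicting transmitters share a frequency.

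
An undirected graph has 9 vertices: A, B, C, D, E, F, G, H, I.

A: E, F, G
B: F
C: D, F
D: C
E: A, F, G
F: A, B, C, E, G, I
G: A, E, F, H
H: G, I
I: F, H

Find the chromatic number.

4

A, E, F, G form a clique, so at least 4 colors are needed.
4 colors suffice: color red → {D, F, H}; color blue → {B, C, G, I}; color green → {E}; color yellow → {A}. Each edge has distinct colors on its endpoints.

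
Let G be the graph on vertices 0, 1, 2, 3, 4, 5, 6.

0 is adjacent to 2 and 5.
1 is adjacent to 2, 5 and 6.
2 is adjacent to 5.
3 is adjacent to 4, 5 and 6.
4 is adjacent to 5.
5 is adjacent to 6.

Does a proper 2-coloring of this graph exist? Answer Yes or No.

0, 2, 5 are mutually adjacent, so at least 3 colors are needed.
So 2 colors are not enough.

No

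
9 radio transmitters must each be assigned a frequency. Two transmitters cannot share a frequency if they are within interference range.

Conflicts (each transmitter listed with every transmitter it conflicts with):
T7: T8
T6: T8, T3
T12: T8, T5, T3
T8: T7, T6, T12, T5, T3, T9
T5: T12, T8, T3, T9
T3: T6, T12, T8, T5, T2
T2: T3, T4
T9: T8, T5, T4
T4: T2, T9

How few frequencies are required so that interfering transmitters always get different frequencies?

4

T12, T8, T5, T3 pairwise conflict, so at least 4 frequencies are needed.
4 frequencies suffice: frequency 1 → {T8, T4}; frequency 2 → {T7, T3, T9}; frequency 3 → {T6, T5, T2}; frequency 4 → {T12}. Each listed conflict is separated.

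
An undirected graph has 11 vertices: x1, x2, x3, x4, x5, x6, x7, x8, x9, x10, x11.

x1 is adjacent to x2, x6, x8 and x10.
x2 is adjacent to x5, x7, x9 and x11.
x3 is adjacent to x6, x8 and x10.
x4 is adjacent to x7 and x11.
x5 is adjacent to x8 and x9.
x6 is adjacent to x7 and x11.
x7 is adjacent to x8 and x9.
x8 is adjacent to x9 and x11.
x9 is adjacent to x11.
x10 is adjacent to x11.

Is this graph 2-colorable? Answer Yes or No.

No

x2, x5, x9 are pairwise adjacent, so at least 3 colors are needed.
So 2 colors are not enough.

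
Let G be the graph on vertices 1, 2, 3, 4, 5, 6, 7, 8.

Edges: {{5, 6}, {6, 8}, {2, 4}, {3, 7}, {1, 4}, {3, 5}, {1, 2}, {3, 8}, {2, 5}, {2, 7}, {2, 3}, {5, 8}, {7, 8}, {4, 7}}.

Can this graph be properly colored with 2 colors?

2, 3, 7 are pairwise adjacent, so at least 3 colors are needed.
So 2 colors are not enough.

No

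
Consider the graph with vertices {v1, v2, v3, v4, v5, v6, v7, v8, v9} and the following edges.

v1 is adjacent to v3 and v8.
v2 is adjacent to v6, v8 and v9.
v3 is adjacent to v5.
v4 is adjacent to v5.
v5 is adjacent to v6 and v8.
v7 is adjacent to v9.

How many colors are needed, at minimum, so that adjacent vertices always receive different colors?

v1 and v8 are adjacent, so at least 2 colors are needed.
2 colors suffice: v1=1, v2=1, v3=2, v4=2, v5=1, v6=2, v7=1, v8=2, v9=2. Every edge joins two different colors.

2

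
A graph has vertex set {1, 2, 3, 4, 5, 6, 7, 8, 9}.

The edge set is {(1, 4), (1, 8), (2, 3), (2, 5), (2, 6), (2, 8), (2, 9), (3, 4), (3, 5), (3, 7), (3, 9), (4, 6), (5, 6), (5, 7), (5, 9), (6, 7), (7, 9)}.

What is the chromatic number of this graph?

3, 5, 7, 9 are pairwise adjacent (a clique of size 4), so at least 4 colors are needed.
4 colors suffice: color red → {3, 6, 8}; color blue → {2, 4, 7}; color green → {1, 5}; color yellow → {9}. No two adjacent vertices share a color.

4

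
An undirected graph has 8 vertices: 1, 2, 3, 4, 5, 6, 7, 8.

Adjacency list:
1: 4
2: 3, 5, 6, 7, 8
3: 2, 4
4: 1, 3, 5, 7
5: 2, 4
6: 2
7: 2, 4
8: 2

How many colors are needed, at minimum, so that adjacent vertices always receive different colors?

2 and 8 are adjacent, so at least 2 colors are needed.
2 colors suffice: 1=b, 2=a, 3=b, 4=a, 5=b, 6=b, 7=b, 8=b. Each edge has distinct colors on its endpoints.

2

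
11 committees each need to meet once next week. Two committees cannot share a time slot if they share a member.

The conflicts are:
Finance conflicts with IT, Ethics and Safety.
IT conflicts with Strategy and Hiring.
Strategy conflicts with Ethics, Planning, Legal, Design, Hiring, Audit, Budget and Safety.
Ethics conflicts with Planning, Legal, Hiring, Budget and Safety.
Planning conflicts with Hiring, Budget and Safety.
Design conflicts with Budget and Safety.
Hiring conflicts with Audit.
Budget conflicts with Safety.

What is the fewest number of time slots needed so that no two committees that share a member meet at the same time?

5

Strategy, Ethics, Planning, Budget, Safety are mutually in conflict, so at least 5 time slots are needed.
5 time slots suffice: time slot 1 → {Finance, Strategy}; time slot 2 → {IT, Ethics, Design, Audit}; time slot 3 → {Legal, Hiring, Safety}; time slot 4 → {Planning}; time slot 5 → {Budget}. Every pair that conflicts lands in different time slots.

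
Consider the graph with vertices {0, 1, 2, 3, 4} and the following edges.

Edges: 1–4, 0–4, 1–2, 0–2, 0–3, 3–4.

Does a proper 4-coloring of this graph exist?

The chromatic number is 3. 0, 3, 4 are pairwise adjacent, so at least 3 colors are needed.
3 colors suffice: color red → {2, 4}; color blue → {0, 1}; color green → {3}.
Since 4 ≥ 3, a proper 4-coloring certainly exists.

Yes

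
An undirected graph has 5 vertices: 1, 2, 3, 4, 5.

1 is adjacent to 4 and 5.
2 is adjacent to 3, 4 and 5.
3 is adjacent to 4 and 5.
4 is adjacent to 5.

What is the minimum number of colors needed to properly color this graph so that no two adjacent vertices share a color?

2, 3, 4, 5 are pairwise adjacent (a clique of size 4), so at least 4 colors are needed.
4 colors suffice: color a → {4}; color b → {5}; color c → {1, 2}; color d → {3}. No two adjacent vertices share a color.

4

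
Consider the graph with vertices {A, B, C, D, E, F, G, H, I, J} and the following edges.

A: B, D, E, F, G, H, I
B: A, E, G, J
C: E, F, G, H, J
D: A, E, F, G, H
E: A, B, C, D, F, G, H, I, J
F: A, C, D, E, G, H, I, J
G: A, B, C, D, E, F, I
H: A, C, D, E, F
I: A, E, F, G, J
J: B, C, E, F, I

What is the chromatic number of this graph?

5

A, E, F, G, I are mutually adjacent (a clique of size 5), so at least 5 colors are needed.
5 colors suffice: color 1 → {E}; color 2 → {B, F}; color 3 → {G, H, J}; color 4 → {A, C}; color 5 → {D, I}. Every edge joins two different colors.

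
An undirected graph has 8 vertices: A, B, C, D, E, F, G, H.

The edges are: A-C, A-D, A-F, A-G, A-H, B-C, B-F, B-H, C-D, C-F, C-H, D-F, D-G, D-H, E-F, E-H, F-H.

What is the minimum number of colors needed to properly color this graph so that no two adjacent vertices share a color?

5

A, C, D, F, H are pairwise adjacent (a clique of size 5), so at least 5 colors are needed.
5 colors suffice: color red → {G, H}; color blue → {F}; color green → {B, D, E}; color yellow → {A}; color purple → {C}. Every edge joins two different colors.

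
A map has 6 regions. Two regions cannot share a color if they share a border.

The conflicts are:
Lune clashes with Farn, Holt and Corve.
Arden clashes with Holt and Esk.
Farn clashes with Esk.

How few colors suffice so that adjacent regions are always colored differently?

3

The cycle Farn-Esk-Arden-Holt-Lune-Farn has odd length 5, so it cannot be 2-colored; at least 3 colors are needed.
One proper 3-coloring: Lune=1, Arden=1, Farn=3, Holt=2, Corve=2, Esk=2. No two conflicting regions share a color.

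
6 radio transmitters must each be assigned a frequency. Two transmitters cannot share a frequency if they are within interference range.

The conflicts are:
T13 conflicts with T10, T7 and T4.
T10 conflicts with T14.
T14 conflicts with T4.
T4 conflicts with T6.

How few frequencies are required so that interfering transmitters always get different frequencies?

T13 and T10 conflict, so at least 2 frequencies are needed.
2 frequencies suffice: T13=1, T10=2, T7=2, T14=1, T4=2, T6=1. Each listed conflict is separated.

2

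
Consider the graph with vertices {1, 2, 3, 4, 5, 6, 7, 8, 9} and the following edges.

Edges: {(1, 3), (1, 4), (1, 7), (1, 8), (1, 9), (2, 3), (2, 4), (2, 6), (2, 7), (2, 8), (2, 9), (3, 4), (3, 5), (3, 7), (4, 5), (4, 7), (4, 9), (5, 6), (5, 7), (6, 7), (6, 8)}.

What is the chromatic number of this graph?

4

1, 3, 4, 7 are pairwise adjacent (a clique of size 4), so at least 4 colors are needed.
4 colors suffice: color a → {7, 8, 9}; color b → {4, 6}; color c → {1, 2, 5}; color d → {3}. Each edge has distinct colors on its endpoints.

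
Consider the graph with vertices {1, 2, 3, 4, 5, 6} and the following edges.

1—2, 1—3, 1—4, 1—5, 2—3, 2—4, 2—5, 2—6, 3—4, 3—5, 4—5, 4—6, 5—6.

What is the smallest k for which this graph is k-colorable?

5

1, 2, 3, 4, 5 are mutually adjacent (a clique of size 5), so at least 5 colors are needed.
5 colors suffice: 1=yellow, 2=blue, 3=purple, 4=green, 5=red, 6=yellow. No two adjacent vertices share a color.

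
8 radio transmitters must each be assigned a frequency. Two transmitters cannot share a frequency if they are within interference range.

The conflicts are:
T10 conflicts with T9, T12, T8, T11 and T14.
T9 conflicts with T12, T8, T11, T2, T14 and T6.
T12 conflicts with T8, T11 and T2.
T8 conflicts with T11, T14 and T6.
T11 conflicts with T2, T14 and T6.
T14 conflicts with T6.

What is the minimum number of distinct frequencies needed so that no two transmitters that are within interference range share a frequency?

5

T9, T8, T11, T14, T6 all conflict with each other, so at least 5 frequencies are needed.
Using 5 frequencies: T10=5, T9=1, T12=4, T8=3, T11=2, T2=3, T14=4, T6=5. Each listed conflict is separated.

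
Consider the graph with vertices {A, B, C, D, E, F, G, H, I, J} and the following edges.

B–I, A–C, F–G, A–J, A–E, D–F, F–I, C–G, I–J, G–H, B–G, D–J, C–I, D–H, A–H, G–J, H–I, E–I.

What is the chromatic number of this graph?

H and I are adjacent, so at least 2 colors are needed.
2 colors suffice: color 1 → {A, D, G, I}; color 2 → {B, C, E, F, H, J}. Every edge joins two different colors.

2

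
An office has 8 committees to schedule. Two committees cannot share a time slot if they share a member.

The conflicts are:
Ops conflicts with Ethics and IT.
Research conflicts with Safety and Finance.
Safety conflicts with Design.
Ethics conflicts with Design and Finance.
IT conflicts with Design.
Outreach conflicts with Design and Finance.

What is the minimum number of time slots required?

3

The cycle Finance-Outreach-Design-Safety-Research-Finance has odd length 5, so it cannot be 2-colored; at least 3 time slots are needed.
3 time slots suffice: time slot 1 → {Ops, Design, Finance}; time slot 2 → {Safety, Ethics, IT, Outreach}; time slot 3 → {Research}. No two conflicting committees share a time slot.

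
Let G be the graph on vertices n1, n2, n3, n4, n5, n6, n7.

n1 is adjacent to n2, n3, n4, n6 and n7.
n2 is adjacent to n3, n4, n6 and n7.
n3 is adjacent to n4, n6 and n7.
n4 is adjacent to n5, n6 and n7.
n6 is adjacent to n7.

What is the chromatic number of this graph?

6

n1, n2, n3, n4, n6, n7 are mutually adjacent (a clique of size 6), so at least 6 colors are needed.
6 colors suffice: n1=6, n2=2, n3=5, n4=1, n5=2, n6=3, n7=4. No two adjacent vertices share a color.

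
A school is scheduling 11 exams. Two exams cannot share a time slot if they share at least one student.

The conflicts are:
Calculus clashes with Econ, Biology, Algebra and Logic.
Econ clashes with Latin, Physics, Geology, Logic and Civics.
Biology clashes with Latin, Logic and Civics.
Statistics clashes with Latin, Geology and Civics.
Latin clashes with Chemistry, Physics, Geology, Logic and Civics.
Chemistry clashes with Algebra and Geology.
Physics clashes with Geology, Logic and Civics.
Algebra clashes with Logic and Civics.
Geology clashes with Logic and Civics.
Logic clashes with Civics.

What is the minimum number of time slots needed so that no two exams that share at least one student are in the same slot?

Econ, Latin, Physics, Geology, Logic, Civics pairwise conflict, so at least 6 time slots are needed.
Using 6 time slots: Calculus=1, Econ=5, Biology=4, Statistics=3, Latin=1, Chemistry=2, Physics=6, Algebra=4, Geology=4, Logic=3, Civics=2. Each listed conflict is separated.

6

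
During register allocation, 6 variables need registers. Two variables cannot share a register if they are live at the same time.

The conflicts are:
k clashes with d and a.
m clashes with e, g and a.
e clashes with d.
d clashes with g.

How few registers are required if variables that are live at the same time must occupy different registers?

3

The cycle k-d-e-m-a-k has odd length 5, so it cannot be 2-colored; at least 3 registers are needed.
3 registers suffice: register 1 → {m, d}; register 2 → {k, e, g}; register 3 → {a}. Each listed conflict is separated.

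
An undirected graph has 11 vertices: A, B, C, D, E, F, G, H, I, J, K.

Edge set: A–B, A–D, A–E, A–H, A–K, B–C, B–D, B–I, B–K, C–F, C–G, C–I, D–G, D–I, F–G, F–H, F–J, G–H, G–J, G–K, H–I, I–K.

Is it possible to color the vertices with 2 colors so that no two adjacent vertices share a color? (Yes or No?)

A, B, K are mutually adjacent, so at least 3 colors are needed.
So 2 colors are not enough.

No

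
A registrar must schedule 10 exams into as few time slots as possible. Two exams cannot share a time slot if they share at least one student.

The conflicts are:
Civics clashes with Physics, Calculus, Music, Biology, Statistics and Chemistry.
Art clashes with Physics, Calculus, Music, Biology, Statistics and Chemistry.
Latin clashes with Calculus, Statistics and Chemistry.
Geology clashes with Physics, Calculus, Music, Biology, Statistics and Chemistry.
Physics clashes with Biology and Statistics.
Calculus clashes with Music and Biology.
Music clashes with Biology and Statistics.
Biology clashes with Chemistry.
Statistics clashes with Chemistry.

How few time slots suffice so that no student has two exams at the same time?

Art, Calculus, Music, Biology are mutually in conflict, so at least 4 time slots are needed.
4 time slots suffice: time slot 1 → {Biology, Statistics}; time slot 2 → {Physics, Calculus, Chemistry}; time slot 3 → {Civics, Art, Latin, Geology}; time slot 4 → {Music}. No two conflicting exams share a time slot.

4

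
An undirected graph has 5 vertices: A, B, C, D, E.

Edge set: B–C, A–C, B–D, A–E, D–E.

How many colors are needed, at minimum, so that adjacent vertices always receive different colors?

The cycle B-C-A-E-D-B has odd length 5, so it cannot be 2-colored; at least 3 colors are needed.
3 colors suffice: color 1 → {A, B}; color 2 → {C, E}; color 3 → {D}. No two adjacent vertices share a color.

3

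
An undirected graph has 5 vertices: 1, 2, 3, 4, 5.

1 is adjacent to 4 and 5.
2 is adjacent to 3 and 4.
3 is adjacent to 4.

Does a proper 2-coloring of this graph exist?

2, 3, 4 are mutually adjacent, so at least 3 colors are needed.
So 2 colors are not enough.

No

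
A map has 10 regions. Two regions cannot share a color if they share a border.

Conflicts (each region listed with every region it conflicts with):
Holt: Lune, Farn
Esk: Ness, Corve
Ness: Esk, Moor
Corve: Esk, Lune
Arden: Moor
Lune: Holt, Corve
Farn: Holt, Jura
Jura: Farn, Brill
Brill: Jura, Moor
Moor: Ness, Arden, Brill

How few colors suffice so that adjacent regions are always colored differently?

The cycle Esk-Ness-Moor-Brill-Jura-Farn-Holt-Lune-Corve-Esk has odd length 9, so it cannot be 2-colored; at least 3 colors are needed.
One proper 3-coloring: Holt=3, Esk=1, Ness=2, Corve=2, Arden=2, Lune=1, Farn=2, Jura=1, Brill=2, Moor=1. Each listed conflict is separated.

3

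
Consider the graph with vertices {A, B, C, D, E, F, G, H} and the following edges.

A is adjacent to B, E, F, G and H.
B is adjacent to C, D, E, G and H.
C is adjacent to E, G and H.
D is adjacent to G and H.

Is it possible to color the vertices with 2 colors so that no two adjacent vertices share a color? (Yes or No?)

B, D, G form a triangle, so at least 3 colors are needed.
So 2 colors are not enough.

No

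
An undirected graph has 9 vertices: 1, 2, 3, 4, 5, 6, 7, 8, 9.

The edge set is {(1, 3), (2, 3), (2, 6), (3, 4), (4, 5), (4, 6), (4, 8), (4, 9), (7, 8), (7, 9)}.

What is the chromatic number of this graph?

2

2 and 3 are adjacent, so at least 2 colors are needed.
2 colors suffice: 1=a, 2=a, 3=b, 4=a, 5=b, 6=b, 7=a, 8=b, 9=b. Every edge joins two different colors.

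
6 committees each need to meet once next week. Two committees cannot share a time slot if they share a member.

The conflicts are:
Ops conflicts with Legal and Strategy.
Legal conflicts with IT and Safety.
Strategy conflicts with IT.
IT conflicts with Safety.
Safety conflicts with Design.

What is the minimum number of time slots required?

3

Legal, IT, Safety all conflict with each other, so at least 3 time slots are needed.
3 time slots suffice: time slot 1 → {Legal, Strategy, Design}; time slot 2 → {Ops, Safety}; time slot 3 → {IT}. Every pair that conflicts lands in different time slots.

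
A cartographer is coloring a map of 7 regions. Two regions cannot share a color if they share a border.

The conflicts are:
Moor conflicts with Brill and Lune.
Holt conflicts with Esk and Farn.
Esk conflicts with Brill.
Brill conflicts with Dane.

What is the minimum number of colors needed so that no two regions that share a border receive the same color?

2

Esk and Brill conflict, so at least 2 colors are needed.
2 colors suffice: color 1 → {Holt, Brill, Lune}; color 2 → {Moor, Esk, Farn, Dane}. No two conflicting regions share a color.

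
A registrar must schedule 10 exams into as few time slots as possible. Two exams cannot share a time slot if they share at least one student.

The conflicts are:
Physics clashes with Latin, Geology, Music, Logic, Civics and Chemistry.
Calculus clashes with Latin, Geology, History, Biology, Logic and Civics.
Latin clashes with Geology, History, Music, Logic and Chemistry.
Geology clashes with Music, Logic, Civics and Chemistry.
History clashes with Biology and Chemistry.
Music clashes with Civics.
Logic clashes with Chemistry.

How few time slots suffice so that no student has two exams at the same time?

5

Physics, Latin, Geology, Logic, Chemistry pairwise conflict, so at least 5 time slots are needed.
5 time slots suffice: time slot 1 → {Geology, History}; time slot 2 → {Latin, Biology, Civics}; time slot 3 → {Physics, Calculus}; time slot 4 → {Music, Chemistry}; time slot 5 → {Logic}. Each listed conflict is separated.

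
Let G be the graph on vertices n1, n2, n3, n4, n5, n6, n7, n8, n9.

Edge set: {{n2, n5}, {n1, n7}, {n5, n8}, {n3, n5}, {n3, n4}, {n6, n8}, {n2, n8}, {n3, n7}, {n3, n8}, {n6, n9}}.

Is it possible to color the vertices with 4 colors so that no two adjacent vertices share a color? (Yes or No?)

The chromatic number is 3. n3, n5, n8 are pairwise adjacent, so at least 3 colors are needed.
3 colors suffice: n1=red, n2=red, n3=red, n4=blue, n5=green, n6=red, n7=blue, n8=blue, n9=blue.
Since 4 ≥ 3, a proper 4-coloring certainly exists.

Yes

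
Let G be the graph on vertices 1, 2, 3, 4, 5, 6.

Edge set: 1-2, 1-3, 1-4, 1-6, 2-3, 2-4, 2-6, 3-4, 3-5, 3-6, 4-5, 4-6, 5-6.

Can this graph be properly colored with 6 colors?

Yes

The chromatic number is 5. 1, 2, 3, 4, 6 are pairwise adjacent (a clique of size 5), so at least 5 colors are needed.
A valid assignment using 5 colors: 1=d, 2=e, 3=a, 4=c, 5=d, 6=b.
Since 6 ≥ 5, a proper 6-coloring certainly exists.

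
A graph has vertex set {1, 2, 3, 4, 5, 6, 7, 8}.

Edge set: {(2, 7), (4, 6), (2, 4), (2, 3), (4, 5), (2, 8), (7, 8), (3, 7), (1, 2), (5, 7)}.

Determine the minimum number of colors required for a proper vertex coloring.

2, 7, 8 are mutually adjacent, so at least 3 colors are needed.
3 colors suffice: color a → {2, 5, 6}; color b → {1, 4, 7}; color c → {3, 8}. Every edge joins two different colors.

3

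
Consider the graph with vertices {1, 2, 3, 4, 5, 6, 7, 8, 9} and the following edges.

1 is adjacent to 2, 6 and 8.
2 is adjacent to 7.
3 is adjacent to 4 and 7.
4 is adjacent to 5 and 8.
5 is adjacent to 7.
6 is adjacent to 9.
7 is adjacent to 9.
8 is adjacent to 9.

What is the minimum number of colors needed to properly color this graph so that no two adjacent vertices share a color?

3

The cycle 2-1-8-9-7-2 has odd length 5, so it cannot be 2-colored; at least 3 colors are needed.
3 colors suffice: 1=blue, 2=green, 3=green, 4=blue, 5=green, 6=red, 7=red, 8=red, 9=blue. No two adjacent vertices share a color.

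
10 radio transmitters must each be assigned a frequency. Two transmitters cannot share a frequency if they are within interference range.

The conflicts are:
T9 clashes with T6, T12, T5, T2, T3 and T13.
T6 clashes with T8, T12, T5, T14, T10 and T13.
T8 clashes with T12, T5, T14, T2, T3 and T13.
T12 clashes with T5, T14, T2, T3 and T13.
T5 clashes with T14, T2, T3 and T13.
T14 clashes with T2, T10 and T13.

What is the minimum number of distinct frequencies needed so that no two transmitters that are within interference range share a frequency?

T6, T8, T12, T5, T14, T13 pairwise conflict, so at least 6 frequencies are needed.
6 frequencies suffice: frequency 1 → {T12, T10}; frequency 2 → {T5}; frequency 3 → {T9, T14}; frequency 4 → {T6, T2, T3}; frequency 5 → {T8}; frequency 6 → {T13}. Each listed conflict is separated.

6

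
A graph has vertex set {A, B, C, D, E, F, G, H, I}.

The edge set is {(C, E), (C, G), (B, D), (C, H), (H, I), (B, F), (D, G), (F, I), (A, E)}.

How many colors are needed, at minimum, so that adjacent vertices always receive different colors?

3

The cycle D-B-F-I-H-C-G-D has odd length 7, so it cannot be 2-colored; at least 3 colors are needed.
3 colors suffice: color red → {A, B, C, I}; color blue → {E, F, G, H}; color green → {D}. Each edge has distinct colors on its endpoints.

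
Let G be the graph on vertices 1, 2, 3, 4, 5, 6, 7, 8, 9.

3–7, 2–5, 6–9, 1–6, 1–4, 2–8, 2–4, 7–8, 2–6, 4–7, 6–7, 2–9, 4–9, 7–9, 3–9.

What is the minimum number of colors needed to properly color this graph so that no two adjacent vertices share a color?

3

6, 7, 9 are mutually adjacent, so at least 3 colors are needed.
One proper 3-coloring: 1=red, 2=red, 3=green, 4=green, 5=blue, 6=green, 7=red, 8=blue, 9=blue. Each edge has distinct colors on its endpoints.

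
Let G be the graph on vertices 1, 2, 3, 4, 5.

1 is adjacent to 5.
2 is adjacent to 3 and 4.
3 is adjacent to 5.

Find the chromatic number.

2

2 and 4 are adjacent, so at least 2 colors are needed.
2 colors suffice: color a → {1, 3, 4}; color b → {2, 5}. Every edge joins two different colors.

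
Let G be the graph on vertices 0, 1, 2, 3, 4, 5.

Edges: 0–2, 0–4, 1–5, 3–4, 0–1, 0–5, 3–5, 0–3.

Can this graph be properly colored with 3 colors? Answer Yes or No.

Yes

The chromatic number is 3. 0, 3, 5 are mutually adjacent, so at least 3 colors are needed.
3 colors suffice: 0=a, 1=c, 2=b, 3=c, 4=b, 5=b.
That is already a proper 3-coloring.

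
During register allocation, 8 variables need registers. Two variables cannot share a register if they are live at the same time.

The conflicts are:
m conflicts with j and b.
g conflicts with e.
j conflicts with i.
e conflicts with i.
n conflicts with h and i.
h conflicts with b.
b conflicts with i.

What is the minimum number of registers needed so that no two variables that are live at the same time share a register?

2

h and b conflict, so at least 2 registers are needed.
A valid assignment using 2 registers: m=1, g=1, j=2, e=2, n=2, h=1, b=2, i=1. No two conflicting variables share a register.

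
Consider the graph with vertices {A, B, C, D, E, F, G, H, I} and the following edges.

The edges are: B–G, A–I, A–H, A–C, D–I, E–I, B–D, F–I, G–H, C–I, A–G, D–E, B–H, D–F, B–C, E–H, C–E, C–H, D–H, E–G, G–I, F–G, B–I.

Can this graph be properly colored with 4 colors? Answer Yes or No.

Yes

The chromatic number is 3. E, G, H are pairwise adjacent, so at least 3 colors are needed.
3 colors suffice: A=green, B=green, C=blue, D=blue, E=green, F=green, G=blue, H=red, I=red.
Since 4 ≥ 3, a proper 4-coloring certainly exists.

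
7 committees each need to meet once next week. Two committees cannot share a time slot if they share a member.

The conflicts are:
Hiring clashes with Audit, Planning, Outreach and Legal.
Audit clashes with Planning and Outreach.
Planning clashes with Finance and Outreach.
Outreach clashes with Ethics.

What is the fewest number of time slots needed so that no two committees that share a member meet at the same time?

Hiring, Audit, Planning, Outreach all conflict with each other, so at least 4 time slots are needed.
4 time slots suffice: time slot 1 → {Planning, Legal, Ethics}; time slot 2 → {Finance, Outreach}; time slot 3 → {Hiring}; time slot 4 → {Audit}. Each listed conflict is separated.

4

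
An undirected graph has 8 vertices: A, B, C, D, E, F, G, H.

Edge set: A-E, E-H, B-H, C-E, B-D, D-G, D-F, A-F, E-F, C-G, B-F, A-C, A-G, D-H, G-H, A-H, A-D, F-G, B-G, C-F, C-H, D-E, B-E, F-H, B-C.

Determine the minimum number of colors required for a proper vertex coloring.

B, C, E, F, H form a clique, so at least 5 colors are needed.
5 colors suffice: color 1 → {F}; color 2 → {H}; color 3 → {E, G}; color 4 → {A, B}; color 5 → {C, D}. Each edge has distinct colors on its endpoints.

5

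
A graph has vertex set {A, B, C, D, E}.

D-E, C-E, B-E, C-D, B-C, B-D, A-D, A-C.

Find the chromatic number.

4

B, C, D, E are pairwise adjacent (a clique of size 4), so at least 4 colors are needed.
One proper 4-coloring: A=3, B=4, C=1, D=2, E=3. Each edge has distinct colors on its endpoints.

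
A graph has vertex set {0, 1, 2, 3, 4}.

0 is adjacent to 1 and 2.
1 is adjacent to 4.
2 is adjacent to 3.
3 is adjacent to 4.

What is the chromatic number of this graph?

3

The cycle 0-2-3-4-1-0 has odd length 5, so it cannot be 2-colored; at least 3 colors are needed.
3 colors suffice: color a → {1, 3}; color b → {2, 4}; color c → {0}. Every edge joins two different colors.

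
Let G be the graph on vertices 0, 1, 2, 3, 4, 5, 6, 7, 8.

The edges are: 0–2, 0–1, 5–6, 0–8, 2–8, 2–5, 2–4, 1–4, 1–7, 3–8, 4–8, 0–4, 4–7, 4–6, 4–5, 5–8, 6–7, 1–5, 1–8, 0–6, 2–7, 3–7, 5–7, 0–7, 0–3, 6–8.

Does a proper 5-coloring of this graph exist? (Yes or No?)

The chromatic number is 4. 0, 1, 4, 8 are mutually adjacent (a clique of size 4), so at least 4 colors are needed.
4 colors suffice: color red → {0, 5}; color blue → {3, 4}; color green → {7, 8}; color yellow → {1, 2, 6}.
Since 5 ≥ 4, a proper 5-coloring certainly exists.

Yes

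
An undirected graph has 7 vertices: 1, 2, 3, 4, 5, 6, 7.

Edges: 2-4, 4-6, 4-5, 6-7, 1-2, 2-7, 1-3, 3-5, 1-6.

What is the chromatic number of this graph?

3

The cycle 1-2-4-5-3-1 has odd length 5, so it cannot be 2-colored; at least 3 colors are needed.
3 colors suffice: color red → {1, 4, 7}; color blue → {2, 5, 6}; color green → {3}. No two adjacent vertices share a color.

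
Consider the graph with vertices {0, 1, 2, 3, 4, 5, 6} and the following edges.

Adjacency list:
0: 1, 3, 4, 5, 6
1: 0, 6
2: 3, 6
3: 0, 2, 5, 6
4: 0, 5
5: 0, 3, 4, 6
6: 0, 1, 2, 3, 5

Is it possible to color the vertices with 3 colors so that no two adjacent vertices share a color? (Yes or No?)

No

0, 3, 5, 6 are pairwise adjacent (a clique of size 4), so at least 4 colors are needed.
So 3 colors are not enough.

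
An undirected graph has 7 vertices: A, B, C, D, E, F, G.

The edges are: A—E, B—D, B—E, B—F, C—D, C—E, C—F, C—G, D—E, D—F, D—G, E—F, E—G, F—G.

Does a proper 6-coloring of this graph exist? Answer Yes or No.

The chromatic number is 5. C, D, E, F, G form a clique, so at least 5 colors are needed.
A valid assignment using 5 colors: A=2, B=4, C=4, D=2, E=1, F=3, G=5.
Since 6 ≥ 5, a proper 6-coloring certainly exists.

Yes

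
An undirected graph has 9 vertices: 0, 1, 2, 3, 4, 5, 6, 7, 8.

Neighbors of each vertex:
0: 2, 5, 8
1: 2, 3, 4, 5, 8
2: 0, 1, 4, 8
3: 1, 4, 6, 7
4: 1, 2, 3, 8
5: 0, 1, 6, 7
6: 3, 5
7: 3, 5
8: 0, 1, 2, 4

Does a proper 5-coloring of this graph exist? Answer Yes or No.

Yes

The chromatic number is 4. 1, 2, 4, 8 form a clique, so at least 4 colors are needed.
4 colors suffice: color a → {0, 1, 6, 7}; color b → {4, 5}; color c → {3, 8}; color d → {2}.
Since 5 ≥ 4, a proper 5-coloring certainly exists.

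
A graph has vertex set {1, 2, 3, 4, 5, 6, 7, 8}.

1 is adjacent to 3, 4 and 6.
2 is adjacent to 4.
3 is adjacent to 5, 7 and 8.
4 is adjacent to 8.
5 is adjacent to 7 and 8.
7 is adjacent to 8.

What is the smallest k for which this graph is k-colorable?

4

3, 5, 7, 8 form a clique, so at least 4 colors are needed.
One proper 4-coloring: 1=red, 2=red, 3=blue, 4=blue, 5=yellow, 6=blue, 7=green, 8=red. No two adjacent vertices share a color.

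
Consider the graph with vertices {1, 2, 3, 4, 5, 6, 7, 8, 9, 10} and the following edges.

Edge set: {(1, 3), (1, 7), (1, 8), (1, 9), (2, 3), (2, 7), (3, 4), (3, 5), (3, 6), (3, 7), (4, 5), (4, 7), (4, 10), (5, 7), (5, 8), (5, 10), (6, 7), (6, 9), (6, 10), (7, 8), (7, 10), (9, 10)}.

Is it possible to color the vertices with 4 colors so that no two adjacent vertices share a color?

The chromatic number is 4. 4, 5, 7, 10 are pairwise adjacent (a clique of size 4), so at least 4 colors are needed.
4 colors suffice: color red → {7, 9}; color blue → {3, 8, 10}; color green → {1, 2, 5, 6}; color yellow → {4}.
That is already a proper 4-coloring.

Yes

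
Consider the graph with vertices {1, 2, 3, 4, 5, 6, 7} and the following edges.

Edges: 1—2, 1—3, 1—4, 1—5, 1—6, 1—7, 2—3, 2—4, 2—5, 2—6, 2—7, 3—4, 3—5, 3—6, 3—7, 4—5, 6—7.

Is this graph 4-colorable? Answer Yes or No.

No

1, 2, 3, 4, 5 are mutually adjacent (a clique of size 5), so at least 5 colors are needed.
So 4 colors are not enough.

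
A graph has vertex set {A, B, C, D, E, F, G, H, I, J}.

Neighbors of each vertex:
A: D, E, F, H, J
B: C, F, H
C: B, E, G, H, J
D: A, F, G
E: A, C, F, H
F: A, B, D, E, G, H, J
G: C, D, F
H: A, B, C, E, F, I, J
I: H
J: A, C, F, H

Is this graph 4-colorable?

The chromatic number is 4. A, E, F, H are pairwise adjacent (a clique of size 4), so at least 4 colors are needed.
One proper 4-coloring: A=3, B=3, C=2, D=1, E=4, F=2, G=3, H=1, I=2, J=4.
That is already a proper 4-coloring.

Yes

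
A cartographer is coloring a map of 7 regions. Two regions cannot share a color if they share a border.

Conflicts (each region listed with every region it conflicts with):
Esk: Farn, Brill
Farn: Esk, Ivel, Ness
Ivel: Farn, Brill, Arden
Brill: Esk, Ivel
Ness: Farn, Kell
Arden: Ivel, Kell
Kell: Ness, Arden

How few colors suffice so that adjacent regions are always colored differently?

The cycle Arden-Ivel-Farn-Ness-Kell-Arden has odd length 5, so it cannot be 2-colored; at least 3 colors are needed.
A valid assignment using 3 colors: Esk=2, Farn=1, Ivel=2, Brill=1, Ness=2, Arden=1, Kell=3. Every pair that conflicts lands in different colors.

3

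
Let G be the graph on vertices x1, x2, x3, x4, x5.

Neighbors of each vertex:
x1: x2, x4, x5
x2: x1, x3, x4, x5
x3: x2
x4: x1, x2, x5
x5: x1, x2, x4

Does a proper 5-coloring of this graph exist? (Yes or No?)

The chromatic number is 4. x1, x2, x4, x5 are mutually adjacent (a clique of size 4), so at least 4 colors are needed.
A valid assignment using 4 colors: x1=G, x2=R, x3=B, x4=Y, x5=B.
Since 5 ≥ 4, a proper 5-coloring certainly exists.

Yes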